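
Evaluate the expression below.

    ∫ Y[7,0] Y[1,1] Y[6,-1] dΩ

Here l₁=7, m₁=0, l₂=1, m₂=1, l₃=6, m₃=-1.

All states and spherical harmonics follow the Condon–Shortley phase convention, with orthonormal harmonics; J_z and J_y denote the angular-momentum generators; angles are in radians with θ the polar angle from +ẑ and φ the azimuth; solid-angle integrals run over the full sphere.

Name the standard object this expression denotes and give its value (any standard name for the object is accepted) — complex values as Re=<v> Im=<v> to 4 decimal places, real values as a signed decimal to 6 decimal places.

Gaunt coefficient, +0.160342

This is a Gaunt coefficient — the integral of a triple product of spherical harmonics over the sphere.
m-sum 0 ✓  L=14 even ✓  6≤6≤8 ✓
Π(2lᵢ+1) = 15×3×13 = 585
triangle coeff Δ(7,1,6) = 1/1365
Σ_t [1,1]: t=1:−1/518400 = -1/518400
(3j)²=7/195 [(7 1 6; 0 0 0)], sign=-1
Σ_t [2,2]: t=2:+1/1209600 = 1/1209600
(3j)²=1/65 [(7 1 6; 0 1 -1)], sign=-1
⇒ 4πI² = 21/65
I = (+1)√(21/65/(4π)) = 0.16034227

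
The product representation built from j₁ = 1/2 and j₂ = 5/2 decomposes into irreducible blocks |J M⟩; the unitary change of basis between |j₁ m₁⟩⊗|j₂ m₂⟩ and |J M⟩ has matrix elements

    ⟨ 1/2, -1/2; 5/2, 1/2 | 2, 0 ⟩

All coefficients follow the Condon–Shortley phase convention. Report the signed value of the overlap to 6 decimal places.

√[5·1!0!4!/6! · 0!1!3!2!2!2!] = √(8)
  +(−1)^1/∏(1,0,0,2,0,2)! = -1/4  (running -1/4)
⟨..|..⟩ = √(8)·(-1/4) = -0.707107

-0.707107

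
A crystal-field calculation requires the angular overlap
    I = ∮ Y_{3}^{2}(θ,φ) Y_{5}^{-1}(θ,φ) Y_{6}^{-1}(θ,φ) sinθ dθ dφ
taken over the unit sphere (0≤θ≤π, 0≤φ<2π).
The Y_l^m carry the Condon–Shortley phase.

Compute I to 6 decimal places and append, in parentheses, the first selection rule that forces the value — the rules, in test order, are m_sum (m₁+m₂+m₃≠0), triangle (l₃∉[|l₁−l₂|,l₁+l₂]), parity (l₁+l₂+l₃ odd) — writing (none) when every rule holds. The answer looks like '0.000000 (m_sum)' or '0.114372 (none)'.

m-sum 0 ✓  L=14 even ✓  2≤6≤8 ✓
Π(2lᵢ+1) = 7×11×13 = 1001
triangle coeff Δ(3,5,6) = 1/675675
Σ_t [0,2]: t=0:+1/8640 t=1:−1/2304 t=2:+1/8640 = -7/34560
(3j)²=7/429 [(3 5 6; 0 0 0)], sign=-1
Σ_t [0,1]: t=0:+1/6912 t=1:−1/17280 = 1/11520
(3j)²=2/143 [(3 5 6; 2 -1 -1)], sign=-1
⇒ 4πI² = 98/429
I = (+1)√(98/429/(4π)) = 0.13482780
No selection rule forces the value: the integral is nonzero (none).

0.134828 (none)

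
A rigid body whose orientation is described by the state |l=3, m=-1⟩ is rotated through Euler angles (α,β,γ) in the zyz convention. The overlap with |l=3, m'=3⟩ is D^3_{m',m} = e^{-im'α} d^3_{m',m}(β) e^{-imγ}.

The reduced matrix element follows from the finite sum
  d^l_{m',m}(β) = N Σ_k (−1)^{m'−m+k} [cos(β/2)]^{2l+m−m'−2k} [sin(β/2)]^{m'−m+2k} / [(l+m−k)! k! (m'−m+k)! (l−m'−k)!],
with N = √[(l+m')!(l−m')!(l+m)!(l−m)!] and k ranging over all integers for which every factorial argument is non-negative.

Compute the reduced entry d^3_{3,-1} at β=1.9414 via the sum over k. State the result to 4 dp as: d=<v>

d^3_{3,-1}(β=1.9414) via the finite sum:
Half-angle: c=0.564722, s=0.825281. N=√(720·1·2·24)=185.903201
The bounds max(0,m−m')=0 and min(l+m,l−m')=0 give 1 term
  k=0: (−1)^4·185.9032/(48)·0.5647^2·0.8253^4 = +0.572958
d^3_{3,-1}(1.9414) = +0.572958

d=0.5730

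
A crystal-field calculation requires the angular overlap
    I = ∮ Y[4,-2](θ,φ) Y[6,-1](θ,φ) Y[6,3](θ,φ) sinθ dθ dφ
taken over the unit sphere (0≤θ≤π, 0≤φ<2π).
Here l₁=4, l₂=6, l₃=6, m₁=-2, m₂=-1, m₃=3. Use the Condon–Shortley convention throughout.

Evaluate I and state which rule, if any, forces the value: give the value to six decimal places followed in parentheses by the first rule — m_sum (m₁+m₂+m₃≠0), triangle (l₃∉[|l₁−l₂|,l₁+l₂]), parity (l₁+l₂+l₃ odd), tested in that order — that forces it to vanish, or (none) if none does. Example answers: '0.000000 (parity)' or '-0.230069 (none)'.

m-sum 0 ✓  L=16 even ✓  2≤6≤10 ✓
Π(2lᵢ+1) = 9×13×13 = 1521
triangle coeff Δ(4,6,6) = 1/15315300
Σ_t [0,4]: t=0:+1/829440 t=1:−1/25920 t=2:+1/9216 t=3:−1/25920 t=4:+1/829440 = 7/207360
(3j)²=28/2431 [(4 6 6; 0 0 0)], sign=+1
Σ_t [2,4]: t=2:+1/69120 t=3:−1/51840 t=4:+1/483840 = -1/362880
(3j)²=16/17017 [(4 6 6; -2 -1 3)], sign=+1
⇒ 4πI² = 576/34969
I = (+1)√(576/34969/(4π)) = 0.03620468
No selection rule forces the value: the integral is nonzero (none).

0.036205 (none)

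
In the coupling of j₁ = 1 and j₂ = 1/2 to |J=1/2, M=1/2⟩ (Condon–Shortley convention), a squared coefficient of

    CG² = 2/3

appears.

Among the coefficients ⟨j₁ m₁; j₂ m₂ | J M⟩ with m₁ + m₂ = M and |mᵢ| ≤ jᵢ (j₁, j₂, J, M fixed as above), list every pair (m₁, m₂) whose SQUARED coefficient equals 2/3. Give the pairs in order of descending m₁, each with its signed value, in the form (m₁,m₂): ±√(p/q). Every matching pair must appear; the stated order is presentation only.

Admissible pairs with m₁+m₂ = M = 1/2: (0,1/2), (1,-1/2)
  (m₁,m₂)=(1,-1/2): CG² = 2/3, CG = +√(2/3)   ← matches the target
  (m₁,m₂)=(0,1/2): CG² = 1/3, CG = −√(1/3)
Pairs with CG² = 2/3: (1,-1/2): +√(2/3)

(1,-1/2): +√(2/3)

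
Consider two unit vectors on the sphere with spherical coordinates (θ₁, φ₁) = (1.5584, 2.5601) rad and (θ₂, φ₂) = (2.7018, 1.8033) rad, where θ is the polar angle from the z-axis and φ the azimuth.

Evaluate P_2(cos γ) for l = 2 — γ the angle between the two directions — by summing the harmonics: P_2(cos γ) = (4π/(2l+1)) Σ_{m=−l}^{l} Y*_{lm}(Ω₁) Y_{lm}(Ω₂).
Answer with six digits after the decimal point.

Summing Y*_{l m}(θ₁,φ₁)·Y_{l m}(θ₂,φ₂) over m ∈ [−2, 2]; prefactor 4π/(2·2+1) = 2.513274:
  m=-2: Y*=+0.153173-0.354542i  Y=-0.062583+0.031398i  product +0.001546+0.026998i
  m=-1: Y*=-0.008002+0.005260i  Y=+0.068575+0.289606i  product -0.002072-0.001957i
  m=+0: Y*=-0.315246-0.000000i  Y=+0.459275+0.000000i  product -0.144785-0.000000i
  m=+1: Y*=+0.008002+0.005260i  Y=-0.068575+0.289606i  product -0.002072+0.001957i
  m=+2: Y*=+0.153173+0.354542i  Y=-0.062583-0.031398i  product +0.001546-0.026998i
Accumulated sum -0.145837+0.000000i; after 4π/(2l+1) scaling, -0.366528+0.000000i ⇒ P_2 = -0.366528

-0.366528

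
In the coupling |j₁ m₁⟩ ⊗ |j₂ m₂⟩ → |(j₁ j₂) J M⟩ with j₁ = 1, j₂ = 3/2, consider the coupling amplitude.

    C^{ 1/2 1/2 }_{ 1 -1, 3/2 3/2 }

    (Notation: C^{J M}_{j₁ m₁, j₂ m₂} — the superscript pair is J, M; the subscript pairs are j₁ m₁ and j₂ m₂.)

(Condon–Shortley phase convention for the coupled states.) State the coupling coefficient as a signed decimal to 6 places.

j₁+j₂−J=2  J+j₁−j₂=0  J−j₁+j₂=1  j₁+j₂+J+1=4
(j₁±m₁, j₂±m₂, J±M) = (0,2,3,0,1,0)
P² = 2
sum k=2..2:
  [2] +1/2 = 1/2
S = 1/2
C² = P²·S² = 1/2 ; C = +0.707107

+0.707107  (= +√(1/2))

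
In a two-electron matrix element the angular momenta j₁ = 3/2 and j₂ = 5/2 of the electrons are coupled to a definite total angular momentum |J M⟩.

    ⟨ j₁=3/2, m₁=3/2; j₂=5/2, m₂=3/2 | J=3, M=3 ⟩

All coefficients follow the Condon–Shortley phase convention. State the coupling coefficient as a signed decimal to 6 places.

+0.612372  (= +√(3/8))

j₁+j₂−J=1  J+j₁−j₂=2  J−j₁+j₂=4  j₁+j₂+J+1=8
(j₁±m₁, j₂±m₂, J±M) = (3,0,4,1,6,0)
P² = 864
sum k=0..0:
  [0] +1/48 = 1/48
S = 1/48
C² = P²·S² = 3/8 ; C = +0.612372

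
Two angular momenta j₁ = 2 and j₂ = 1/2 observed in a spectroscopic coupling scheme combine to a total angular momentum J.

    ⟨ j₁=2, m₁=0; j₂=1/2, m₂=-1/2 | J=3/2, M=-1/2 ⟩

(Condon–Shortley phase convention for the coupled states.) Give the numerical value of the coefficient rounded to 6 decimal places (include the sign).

j₁+j₂−J=1  J+j₁−j₂=3  J−j₁+j₂=0  j₁+j₂+J+1=5
(j₁±m₁, j₂±m₂, J±M) = (2,2,0,1,1,2)
P² = 8/5
sum k=0..0:
  [0] +1/2 = 1/2
S = 1/2
C² = P²·S² = 2/5 ; C = +0.632456

+0.632456  (= +√(2/5))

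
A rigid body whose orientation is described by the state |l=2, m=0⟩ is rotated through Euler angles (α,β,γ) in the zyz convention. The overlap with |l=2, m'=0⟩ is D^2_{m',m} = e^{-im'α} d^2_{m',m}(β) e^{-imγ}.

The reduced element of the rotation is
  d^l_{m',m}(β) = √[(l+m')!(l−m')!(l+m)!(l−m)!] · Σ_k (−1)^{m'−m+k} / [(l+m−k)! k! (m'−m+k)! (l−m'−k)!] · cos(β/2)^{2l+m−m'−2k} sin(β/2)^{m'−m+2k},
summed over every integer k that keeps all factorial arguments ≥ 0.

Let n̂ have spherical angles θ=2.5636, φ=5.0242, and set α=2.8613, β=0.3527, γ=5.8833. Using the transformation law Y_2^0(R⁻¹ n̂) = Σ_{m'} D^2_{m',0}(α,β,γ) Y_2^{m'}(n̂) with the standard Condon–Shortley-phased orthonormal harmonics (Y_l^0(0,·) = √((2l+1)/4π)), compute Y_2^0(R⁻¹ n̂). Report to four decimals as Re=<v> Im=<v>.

Need the full column D^2_{m',0} for m'=−2..2 at α=2.8613, β=0.3527, γ=5.8833.
cos(β/2)=0.984491, sin(β/2)=0.175437
d^2_{-2,0}: single k=2 term ⇒ +0.073071;  D = +0.061887-0.038850i
d^2_{-1,0}: k∈[1..2] ⇒ +0.410046 -0.013021 = +0.397025;  D = -0.381531+0.109832i
d^2_{0,0}: k∈[0..2] ⇒ +0.939391 -0.119324 +0.000947 = +0.821014;  D = +0.821014+0.000000i
d^2_{1,0}: k∈[0..1] ⇒ -0.410046 +0.013021 = -0.397025;  D = +0.381531+0.109832i
d^2_{2,0}: single k=0 term ⇒ +0.073071;  D = +0.061887+0.038850i
Y_2^{m'}(θ=2.5636,φ=5.0242) and Σ D·Y over m':
  (+0.0619-0.0389i)·(-0.0936+0.0673i)  (-0.3815+0.1098i)·(-0.1085-0.3365i)  (+0.8210+0.0000i)·(+0.3484+0.0000i)  (+0.3815+0.1098i)·(+0.1085-0.3365i)  (+0.0619+0.0389i)·(-0.0936-0.0673i)
Y_2^0(R⁻¹ n̂) = +0.436319-0.000000i

Re=0.4363 Im=0.0000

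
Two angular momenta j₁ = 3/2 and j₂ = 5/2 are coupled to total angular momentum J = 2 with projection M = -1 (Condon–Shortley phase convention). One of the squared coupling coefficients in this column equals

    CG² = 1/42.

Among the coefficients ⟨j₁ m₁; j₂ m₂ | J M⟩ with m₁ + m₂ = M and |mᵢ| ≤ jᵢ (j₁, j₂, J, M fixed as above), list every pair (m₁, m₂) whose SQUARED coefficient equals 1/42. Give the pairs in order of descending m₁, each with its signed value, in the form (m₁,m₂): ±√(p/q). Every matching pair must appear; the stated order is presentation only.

Admissible pairs with m₁+m₂ = M = -1: (-3/2,1/2), (-1/2,-1/2), (1/2,-3/2), (3/2,-5/2)
  (m₁,m₂)=(3/2,-5/2): CG² = 5/14, CG = +√(5/14)
  (m₁,m₂)=(1/2,-3/2): CG² = 1/42, CG = +√(1/42)   ← matches the target
  (m₁,m₂)=(-1/2,-1/2): CG² = 25/84, CG = −√(25/84)
  (m₁,m₂)=(-3/2,1/2): CG² = 9/28, CG = +√(9/28)
Pairs with CG² = 1/42: (1/2,-3/2): +√(1/42)

(1/2,-3/2): +√(1/42)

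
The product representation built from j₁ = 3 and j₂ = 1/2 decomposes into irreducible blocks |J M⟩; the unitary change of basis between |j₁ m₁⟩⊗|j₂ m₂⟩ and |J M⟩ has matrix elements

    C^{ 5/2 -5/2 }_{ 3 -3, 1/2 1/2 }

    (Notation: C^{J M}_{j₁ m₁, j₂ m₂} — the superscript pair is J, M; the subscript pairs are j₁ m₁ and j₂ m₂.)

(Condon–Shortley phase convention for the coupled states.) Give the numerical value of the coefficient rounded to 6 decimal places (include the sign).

−√(6/7) ≈ -0.925820

√[6·1!5!0!/7! · 0!6!1!0!0!5!] = √(86400/7)
  +(−1)^1/∏(1,0,5,0,0,0)! = -1/120  (running -1/120)
⟨..|..⟩ = √(86400/7)·(-1/120) = -0.925820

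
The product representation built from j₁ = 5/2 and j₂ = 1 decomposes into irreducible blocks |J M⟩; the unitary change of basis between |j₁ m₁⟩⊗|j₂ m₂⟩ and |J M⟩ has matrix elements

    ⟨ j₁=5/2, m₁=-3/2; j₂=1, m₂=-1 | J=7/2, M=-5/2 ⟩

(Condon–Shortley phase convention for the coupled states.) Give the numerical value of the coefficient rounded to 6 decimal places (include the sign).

+0.845154

triangle: 0!*5!*2!/8! = 240/40320
(j±m)!: 1!*4!*0!*2!*1!*6! = 34560
prefactor² = (2J+1)*Δ*N² = 11520/7
  k=0: +1/(0!*0!*4!*0!*1!*2!) = 1/48
Σ = 1/48  ⇒  CG² = 11520/7*(1/48)² = 5/7
CG = +√(5/7) = +0.845154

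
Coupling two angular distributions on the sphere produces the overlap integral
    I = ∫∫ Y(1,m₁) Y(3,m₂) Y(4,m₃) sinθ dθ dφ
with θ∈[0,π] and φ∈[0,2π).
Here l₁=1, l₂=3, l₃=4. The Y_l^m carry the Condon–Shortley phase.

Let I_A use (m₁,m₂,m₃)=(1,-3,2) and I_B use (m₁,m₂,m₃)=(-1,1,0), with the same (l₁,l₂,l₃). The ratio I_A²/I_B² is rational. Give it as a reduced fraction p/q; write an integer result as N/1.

Same 1,3,4: normalisation and zero-m 3j drop out of the ratio.
A: Δ: 0! 2! 6! / 9! → 1/252; sum: t=0:+1/1440 = 1/1440; 3j²(1 3 4; 1 -3 2) = Δ·Π!·Σ² = 1/252  (sign +1)
B: Δ: 0! 2! 6! / 9! → 1/252; sum: t=0:+1/96 = 1/96; 3j²(1 3 4; -1 1 0) = Δ·Π!·Σ² = 1/42  (sign +1)
I_A²/I_B² = (1/252)/(1/42) = 1/6

1/6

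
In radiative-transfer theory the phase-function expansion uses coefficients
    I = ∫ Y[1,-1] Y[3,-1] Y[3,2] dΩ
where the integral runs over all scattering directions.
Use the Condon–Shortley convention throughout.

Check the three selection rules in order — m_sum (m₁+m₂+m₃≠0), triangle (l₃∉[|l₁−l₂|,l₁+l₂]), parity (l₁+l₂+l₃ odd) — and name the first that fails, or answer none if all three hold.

Σmᵢ = 0  ✓
l₃∈[|l₁−l₂|,l₁+l₂]=[2,4], have l₃=3  ✓
Σlᵢ = 7 ⇒ odd  ✗

parity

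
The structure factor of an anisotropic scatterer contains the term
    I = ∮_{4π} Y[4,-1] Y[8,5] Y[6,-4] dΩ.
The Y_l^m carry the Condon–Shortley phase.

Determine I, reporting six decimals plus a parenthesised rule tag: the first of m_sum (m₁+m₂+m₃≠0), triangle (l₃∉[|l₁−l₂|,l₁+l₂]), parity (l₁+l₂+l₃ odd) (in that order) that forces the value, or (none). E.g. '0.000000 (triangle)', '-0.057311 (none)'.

Checks pass: Σm=0; 18 even; l₃=6∈[4,12].
(2·4+1)(2·8+1)(2·6+1) = 1989
Δ: 6! 2! 10! / 19! → 1/23279256
sum: t=2:+1/1658880 t=3:−1/518400 t=4:+1/1658880 = -1/1382400
3j²(4 8 6; 0 0 0) = Δ·Π!·Σ² = 504/46189  (sign -1)
sum: t=3:−1/261273600 t=4:+1/17418240 t=5:−1/19353600 = 1/522547200
3j²(4 8 6; -1 5 -4) = Δ·Π!·Σ² = 5/162792  (sign +1)
combine: 4πI² = 1989·504/46189·5/162792 = 45/67507
take √, sign -1: I = -0.00728328
No selection rule forces the value: the integral is nonzero (none).

-0.007283 (none)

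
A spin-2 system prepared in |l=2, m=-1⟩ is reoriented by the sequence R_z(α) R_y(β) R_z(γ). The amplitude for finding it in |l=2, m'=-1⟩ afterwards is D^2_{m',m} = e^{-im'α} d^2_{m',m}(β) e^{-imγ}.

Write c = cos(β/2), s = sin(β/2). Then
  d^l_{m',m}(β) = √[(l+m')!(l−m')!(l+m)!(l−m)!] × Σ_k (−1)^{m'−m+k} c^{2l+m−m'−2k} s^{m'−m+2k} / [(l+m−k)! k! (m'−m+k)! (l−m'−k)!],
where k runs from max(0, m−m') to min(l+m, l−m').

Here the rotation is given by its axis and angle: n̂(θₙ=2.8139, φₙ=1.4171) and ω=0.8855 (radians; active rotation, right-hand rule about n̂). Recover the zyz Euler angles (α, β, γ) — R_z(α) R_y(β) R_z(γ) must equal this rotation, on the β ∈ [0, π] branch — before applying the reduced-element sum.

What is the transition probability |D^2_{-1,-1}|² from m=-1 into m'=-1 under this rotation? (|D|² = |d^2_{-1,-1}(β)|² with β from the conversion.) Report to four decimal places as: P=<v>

P=0.8215

Axis–angle → zyz. n̂ = (sinθₙcosφₙ, sinθₙsinφₙ, cosθₙ) = (+0.049274, +0.318065, -0.946788), ω = 0.8855.
R = I cosω + sinω [n̂]ₓ + (1−cosω) n̂n̂ᵀ gives
  R = [+0.633794, +0.738786, +0.229130; -0.727279, +0.670040, -0.148697; -0.263382, -0.072398, +0.961971]
β = atan2(√(R₁₃²+R₂₃²), R₃₃) = 0.276667; α = atan2(R₂₃, R₁₃) mod 2π = 5.707539; γ = atan2(R₃₂, −R₃₁) mod 2π = 6.014931
D^2_{-1,-1}(5.7075,0.2767,6.0149) = e^{-i·-1·5.7075}·d^2_{-1,-1}(0.2767)·e^{-i·-1·6.0149}. Compute d first:
c=cos(0.276667/2)=0.990447, s=sin(0.276667/2)=0.137893; N=√[1·6·1·6]=6.000000
The bounds max(0,m−m')=0 and min(l+m,l−m')=1 give 2 terms
  k=0: (−1)^0·6.0000/(6)·0.9904^4·0.1379^0 = +0.962333
  k=1: (−1)^1·6.0000/(2)·0.9904^2·0.1379^2 = -0.055959
d^2_{-1,-1}(0.2767) = +0.962333 -0.055959 = +0.906374
|D^2_{-1,-1}|² = |d^2_{-1,-1}(β)|² = (+0.906374)² = 0.821514 (the z-rotation phases have unit modulus)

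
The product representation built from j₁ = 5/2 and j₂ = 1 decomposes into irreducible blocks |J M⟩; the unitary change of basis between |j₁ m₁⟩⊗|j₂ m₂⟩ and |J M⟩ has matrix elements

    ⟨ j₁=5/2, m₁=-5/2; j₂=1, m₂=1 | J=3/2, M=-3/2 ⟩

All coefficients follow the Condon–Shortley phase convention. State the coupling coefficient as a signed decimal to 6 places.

+√(2/3) ≈ +0.816497

j₁+j₂−J=2  J+j₁−j₂=3  J−j₁+j₂=0  j₁+j₂+J+1=6
(j₁±m₁, j₂±m₂, J±M) = (0,5,2,0,0,3)
P² = 96
sum k=2..2:
  [2] +1/12 = 1/12
S = 1/12
C² = P²·S² = 2/3 ; C = +0.816497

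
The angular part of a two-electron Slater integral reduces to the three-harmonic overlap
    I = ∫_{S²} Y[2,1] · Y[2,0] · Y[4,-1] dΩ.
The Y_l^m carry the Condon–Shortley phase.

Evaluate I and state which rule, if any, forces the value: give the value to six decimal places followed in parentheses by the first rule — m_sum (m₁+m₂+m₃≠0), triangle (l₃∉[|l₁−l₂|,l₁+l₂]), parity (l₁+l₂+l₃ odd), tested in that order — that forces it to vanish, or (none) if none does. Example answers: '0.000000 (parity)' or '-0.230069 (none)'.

m-sum 0 ✓  L=8 even ✓  0≤4≤4 ✓
Π(2lᵢ+1) = 5×5×9 = 225
triangle coeff Δ(2,2,4) = 1/630
Σ_t [0,0]: t=0:+1/16 = 1/16
(3j)²=2/35 [(2 2 4; 0 0 0)], sign=+1
Σ_t [0,0]: t=0:+1/24 = 1/24
(3j)²=1/21 [(2 2 4; 1 0 -1)], sign=-1
⇒ 4πI² = 30/49
I = (-1)√(30/49/(4π)) = -0.22072812
No selection rule forces the value: the integral is nonzero (none).

-0.220728 (none)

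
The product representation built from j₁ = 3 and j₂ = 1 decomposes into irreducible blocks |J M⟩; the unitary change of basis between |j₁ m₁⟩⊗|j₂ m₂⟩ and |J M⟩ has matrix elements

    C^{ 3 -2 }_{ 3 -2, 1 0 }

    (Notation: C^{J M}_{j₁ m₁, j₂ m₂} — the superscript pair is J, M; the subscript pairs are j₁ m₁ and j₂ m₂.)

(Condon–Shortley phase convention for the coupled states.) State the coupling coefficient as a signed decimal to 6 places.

√[7·1!5!1!/8! · 1!5!1!1!1!5!] = √(300)
  +(−1)^0/∏(0,1,5,1,0,0)! = 1/120  (running 1/120)
  +(−1)^1/∏(1,0,4,0,1,1)! = -1/24  (running -1/30)
⟨..|..⟩ = √(300)·(-1/30) = -0.577350

-0.577350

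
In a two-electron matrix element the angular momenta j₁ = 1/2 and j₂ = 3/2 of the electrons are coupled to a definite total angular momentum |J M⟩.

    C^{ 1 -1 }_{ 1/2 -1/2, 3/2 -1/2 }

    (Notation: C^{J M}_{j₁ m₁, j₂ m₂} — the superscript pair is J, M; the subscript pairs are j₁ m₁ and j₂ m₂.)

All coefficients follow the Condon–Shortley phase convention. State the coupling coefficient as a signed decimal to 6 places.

j₁+j₂−J=1  J+j₁−j₂=0  J−j₁+j₂=2  j₁+j₂+J+1=4
(j₁±m₁, j₂±m₂, J±M) = (0,1,1,2,0,2)
P² = 1
sum k=1..1:
  [1] −1/2 = -1/2
S = -1/2
C² = P²·S² = 1/4 ; C = -0.500000

-0.500000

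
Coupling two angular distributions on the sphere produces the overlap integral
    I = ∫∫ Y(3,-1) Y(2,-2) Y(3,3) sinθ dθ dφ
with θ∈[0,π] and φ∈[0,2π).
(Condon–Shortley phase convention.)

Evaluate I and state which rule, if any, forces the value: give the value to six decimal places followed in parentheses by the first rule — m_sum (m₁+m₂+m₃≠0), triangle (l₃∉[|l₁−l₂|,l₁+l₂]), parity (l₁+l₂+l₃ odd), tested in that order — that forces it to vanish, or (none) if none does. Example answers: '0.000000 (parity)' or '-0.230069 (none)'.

0.132981 (none)

m-sum 0 ✓  L=8 even ✓  1≤3≤5 ✓
Π(2lᵢ+1) = 7×5×7 = 245
triangle coeff Δ(3,2,3) = 1/3780
Σ_t [0,2]: t=0:+1/24 t=1:−1/4 t=2:+1/24 = -1/6
(3j)²=4/105 [(3 2 3; 0 0 0)], sign=+1
Σ_t [0,0]: t=0:+1/96 = 1/96
(3j)²=1/42 [(3 2 3; -1 -2 3)], sign=+1
⇒ 4πI² = 2/9
I = (+1)√(2/9/(4π)) = 0.13298076
No selection rule forces the value: the integral is nonzero (none).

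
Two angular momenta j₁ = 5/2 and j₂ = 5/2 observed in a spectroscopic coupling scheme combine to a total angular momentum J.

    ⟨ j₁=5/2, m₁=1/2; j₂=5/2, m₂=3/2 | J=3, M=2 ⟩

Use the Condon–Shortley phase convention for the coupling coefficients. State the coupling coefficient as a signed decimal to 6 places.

√[7·2!3!3!/9! · 3!2!4!1!5!1!] = √(48)
  +(−1)^1/∏(1,1,1,3,2,0)! = -1/12  (running -1/12)
  +(−1)^2/∏(2,0,0,2,3,1)! = 1/24  (running -1/24)
⟨..|..⟩ = √(48)·(-1/24) = -0.288675

-0.288675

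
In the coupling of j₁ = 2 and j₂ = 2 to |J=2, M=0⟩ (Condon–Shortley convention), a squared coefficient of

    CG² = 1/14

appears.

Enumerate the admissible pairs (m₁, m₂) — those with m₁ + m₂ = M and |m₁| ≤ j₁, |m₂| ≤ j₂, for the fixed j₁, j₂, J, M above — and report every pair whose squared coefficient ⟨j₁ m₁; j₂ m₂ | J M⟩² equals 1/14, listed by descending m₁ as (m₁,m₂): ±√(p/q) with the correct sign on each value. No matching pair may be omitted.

(1,-1): +√(1/14); (-1,1): +√(1/14)

Admissible pairs with m₁+m₂ = M = 0: (-2,2), (-1,1), (0,0), (1,-1), (2,-2)
  (m₁,m₂)=(2,-2): CG² = 2/7, CG = +√(2/7)
  (m₁,m₂)=(1,-1): CG² = 1/14, CG = +√(1/14)   ← matches the target
  (m₁,m₂)=(0,0): CG² = 2/7, CG = −√(2/7)
  (m₁,m₂)=(-1,1): CG² = 1/14, CG = +√(1/14)   ← matches the target
  (m₁,m₂)=(-2,2): CG² = 2/7, CG = +√(2/7)
Pairs with CG² = 1/14: (1,-1): +√(1/14); (-1,1): +√(1/14)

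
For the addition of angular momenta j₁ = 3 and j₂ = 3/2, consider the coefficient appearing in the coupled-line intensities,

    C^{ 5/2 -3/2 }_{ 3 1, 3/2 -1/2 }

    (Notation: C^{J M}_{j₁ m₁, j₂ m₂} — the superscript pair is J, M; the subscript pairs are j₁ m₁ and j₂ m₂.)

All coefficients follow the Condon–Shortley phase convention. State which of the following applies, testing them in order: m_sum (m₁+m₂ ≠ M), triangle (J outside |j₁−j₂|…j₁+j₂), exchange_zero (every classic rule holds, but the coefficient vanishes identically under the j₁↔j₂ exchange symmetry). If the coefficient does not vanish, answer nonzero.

m_sum

m-sum: m₁+m₂ = 1+(-1/2) = 1/2, M = -3/2  ✗ ⇒ coefficient is 0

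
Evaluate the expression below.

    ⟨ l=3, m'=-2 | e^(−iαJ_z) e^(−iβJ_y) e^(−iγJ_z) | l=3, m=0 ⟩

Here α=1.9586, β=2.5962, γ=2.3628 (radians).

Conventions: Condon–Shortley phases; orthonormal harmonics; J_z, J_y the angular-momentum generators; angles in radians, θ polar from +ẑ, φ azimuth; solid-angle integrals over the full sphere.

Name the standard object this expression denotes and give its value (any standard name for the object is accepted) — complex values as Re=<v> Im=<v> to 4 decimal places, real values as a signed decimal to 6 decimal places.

This is a Wigner D-matrix element — the rotation-matrix element ⟨l m'| R(α,β,γ) |l m⟩ in the angular-momentum basis.
D^3_{-2,0}(1.9586,2.5962,2.3628) = e^{-i·-2·1.9586}·d^3_{-2,0}(2.5962)·e^{-i·0·2.3628}. Compute d first:
With c≡cos(β/2)=0.269329 and s≡sin(β/2)=0.963048, N=[1·120·6·6]^{1/2}=65.726707
Admissible k: 2..3 (factorial args all ≥0)
  k=2: (−1)^0·65.7267/(12)·0.2693^4·0.9630^2 = +0.026729
  k=3: (−1)^1·65.7267/(12)·0.2693^2·0.9630^4 = -0.341758
d^3_{-2,0}(2.5962) = +0.026729 -0.341758 = -0.315029
Phases: e^{-i·(-2)·1.9586}=-0.713996-0.700150i, e^{-i·(0)·2.3628}=+1.000000+0.000000i ⇒ D=+0.224929+0.220568i

Wigner D-matrix element, Re=0.2249 Im=0.2206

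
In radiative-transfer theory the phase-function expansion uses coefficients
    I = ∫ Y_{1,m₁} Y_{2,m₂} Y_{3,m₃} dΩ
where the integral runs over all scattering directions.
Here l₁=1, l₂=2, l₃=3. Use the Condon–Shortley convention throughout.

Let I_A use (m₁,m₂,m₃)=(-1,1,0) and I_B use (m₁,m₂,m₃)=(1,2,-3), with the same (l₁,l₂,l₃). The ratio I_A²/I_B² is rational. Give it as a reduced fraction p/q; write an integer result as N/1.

1/5

Same 1,2,3: normalisation and zero-m 3j drop out of the ratio.
A: Δ: 0! 2! 4! / 7! → 1/105; sum: t=0:+1/12 = 1/12; 3j²(1 2 3; -1 1 0) = Δ·Π!·Σ² = 1/35  (sign -1)
B: Δ: 0! 2! 4! / 7! → 1/105; sum: t=0:+1/48 = 1/48; 3j²(1 2 3; 1 2 -3) = Δ·Π!·Σ² = 1/7  (sign +1)
I_A²/I_B² = (1/35)/(1/7) = 1/5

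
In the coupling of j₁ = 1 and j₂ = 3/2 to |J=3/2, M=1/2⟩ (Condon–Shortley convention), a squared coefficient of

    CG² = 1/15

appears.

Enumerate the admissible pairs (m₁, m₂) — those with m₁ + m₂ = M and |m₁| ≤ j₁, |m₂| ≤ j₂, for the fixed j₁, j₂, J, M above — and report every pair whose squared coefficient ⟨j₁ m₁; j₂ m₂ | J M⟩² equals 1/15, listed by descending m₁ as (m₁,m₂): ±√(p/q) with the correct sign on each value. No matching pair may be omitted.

(0,1/2): −√(1/15)

Admissible pairs with m₁+m₂ = M = 1/2: (-1,3/2), (0,1/2), (1,-1/2)
  (m₁,m₂)=(1,-1/2): CG² = 8/15, CG = +√(8/15)
  (m₁,m₂)=(0,1/2): CG² = 1/15, CG = −√(1/15)   ← matches the target
  (m₁,m₂)=(-1,3/2): CG² = 2/5, CG = −√(2/5)
Pairs with CG² = 1/15: (0,1/2): −√(1/15)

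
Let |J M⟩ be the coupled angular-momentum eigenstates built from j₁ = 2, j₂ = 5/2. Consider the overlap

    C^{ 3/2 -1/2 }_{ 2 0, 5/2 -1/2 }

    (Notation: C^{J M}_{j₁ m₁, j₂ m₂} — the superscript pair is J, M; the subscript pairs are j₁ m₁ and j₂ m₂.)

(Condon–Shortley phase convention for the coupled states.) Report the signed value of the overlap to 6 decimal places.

-0.239046  (= −√(2/35))

√[4·3!1!2!/7! · 2!2!2!3!1!2!] = √(32/35)
  +(−1)^1/∏(1,2,1,1,0,1)! = -1/2  (running -1/2)
  +(−1)^2/∏(2,1,0,0,1,2)! = 1/4  (running -1/4)
⟨..|..⟩ = √(32/35)·(-1/4) = -0.239046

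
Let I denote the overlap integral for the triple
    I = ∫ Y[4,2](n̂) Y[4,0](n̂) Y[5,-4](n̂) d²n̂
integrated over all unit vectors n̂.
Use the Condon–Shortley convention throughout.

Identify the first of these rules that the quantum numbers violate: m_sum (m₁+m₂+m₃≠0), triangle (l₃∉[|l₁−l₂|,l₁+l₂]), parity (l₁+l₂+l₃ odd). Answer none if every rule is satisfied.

azimuthal sum: 2 + 0 − 4 = -2  ✗
0 ≤ 5 ≤ 8 (triangle on l)
L = 4 + 4 + 5 = 13 (odd)

m_sum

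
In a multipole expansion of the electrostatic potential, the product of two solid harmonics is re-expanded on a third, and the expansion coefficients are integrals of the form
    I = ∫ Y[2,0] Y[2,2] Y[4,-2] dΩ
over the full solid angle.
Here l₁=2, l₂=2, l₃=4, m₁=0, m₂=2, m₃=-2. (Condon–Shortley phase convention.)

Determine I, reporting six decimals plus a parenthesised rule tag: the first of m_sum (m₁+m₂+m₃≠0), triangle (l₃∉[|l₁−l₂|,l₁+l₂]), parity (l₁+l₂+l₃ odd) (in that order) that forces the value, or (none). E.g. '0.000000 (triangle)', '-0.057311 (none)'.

m-sum 0 ✓  L=8 even ✓  0≤4≤4 ✓
Π(2lᵢ+1) = 5×5×9 = 225
triangle coeff Δ(2,2,4) = 1/630
Σ_t [0,0]: t=0:+1/16 = 1/16
(3j)²=2/35 [(2 2 4; 0 0 0)], sign=+1
Σ_t [0,0]: t=0:+1/96 = 1/96
(3j)²=1/42 [(2 2 4; 0 2 -2)], sign=+1
⇒ 4πI² = 15/49
I = (+1)√(15/49/(4π)) = 0.15607835
No selection rule forces the value: the integral is nonzero (none).

0.156078 (none)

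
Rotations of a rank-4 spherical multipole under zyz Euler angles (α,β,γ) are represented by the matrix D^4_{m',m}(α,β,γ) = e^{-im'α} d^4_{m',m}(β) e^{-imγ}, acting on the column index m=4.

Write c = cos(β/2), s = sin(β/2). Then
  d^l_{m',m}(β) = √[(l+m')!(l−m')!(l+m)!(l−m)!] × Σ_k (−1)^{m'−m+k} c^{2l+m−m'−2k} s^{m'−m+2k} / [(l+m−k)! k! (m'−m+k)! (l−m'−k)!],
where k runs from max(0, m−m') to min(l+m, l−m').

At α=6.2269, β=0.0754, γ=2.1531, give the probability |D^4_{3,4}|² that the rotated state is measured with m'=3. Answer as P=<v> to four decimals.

Split into d^4_{3,4}(β=0.0754) × two z-phases.
c=cos(0.075400/2)=0.999289, s=sin(0.075400/2)=0.037691; N=√[5040·1·40320·1]=14255.272709
Admissible k: 1..1 (factorial args all ≥0)
  k=1: (−1)^0·14255.2727/(5040)·0.9993^7·0.0377^1 = +0.106077
d^4_{3,4}(0.0754) = +0.106077
|D^4_{3,4}|² = |d^4_{3,4}(β)|² = (+0.106077)² = 0.011252 (the z-rotation phases have unit modulus)

P=0.0113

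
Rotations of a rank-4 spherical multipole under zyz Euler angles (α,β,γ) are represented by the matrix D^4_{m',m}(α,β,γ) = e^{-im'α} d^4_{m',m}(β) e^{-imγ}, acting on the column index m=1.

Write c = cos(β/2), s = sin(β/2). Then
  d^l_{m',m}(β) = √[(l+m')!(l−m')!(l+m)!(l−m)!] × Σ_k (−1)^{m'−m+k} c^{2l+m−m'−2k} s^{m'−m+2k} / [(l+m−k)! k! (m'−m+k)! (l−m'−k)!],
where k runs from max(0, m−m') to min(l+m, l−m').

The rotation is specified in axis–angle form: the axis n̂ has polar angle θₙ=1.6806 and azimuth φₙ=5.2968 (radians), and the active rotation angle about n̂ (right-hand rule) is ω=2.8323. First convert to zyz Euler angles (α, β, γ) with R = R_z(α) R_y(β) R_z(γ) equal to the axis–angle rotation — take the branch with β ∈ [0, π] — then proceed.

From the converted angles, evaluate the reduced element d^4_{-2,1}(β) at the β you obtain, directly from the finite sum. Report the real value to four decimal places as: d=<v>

d=0.5778

Axis–angle → zyz. n̂ = (sinθₙcosφₙ, sinθₙsinφₙ, cosθₙ) = (+0.548386, -0.829014, -0.109583), ω = 2.8323.
R = I cosω + sinω [n̂]ₓ + (1−cosω) n̂n̂ᵀ gives
  R = [-0.365365, -0.854312, -0.369676; -0.921022, +0.389369, +0.010461; +0.135003, +0.344302, -0.929102]
β = atan2(√(R₁₃²+R₂₃²), R₃₃) = 2.762774; α = atan2(R₂₃, R₁₃) mod 2π = 3.113303; γ = atan2(R₃₂, −R₃₁) mod 2π = 1.944480
d^4_{-2,1}(β=2.7628) via the finite sum:
c=cos(2.762774/2)=0.188279, s=sin(2.762774/2)=0.982116; N=√[2·720·120·6]=1018.233765
k: max(0,(1)−(-2))=3 … min(4+(1),4−(-2))=5
  k=3: (−1)^0·1018.2338/(72)·0.1883^5·0.9821^3 = +0.003170
  k=4: (−1)^1·1018.2338/(48)·0.1883^3·0.9821^5 = -0.129368
  k=5: (−1)^2·1018.2338/(240)·0.1883^1·0.9821^7 = +0.704006
d^4_{-2,1}(2.7628) = +0.003170 -0.129368 +0.704006 = +0.577808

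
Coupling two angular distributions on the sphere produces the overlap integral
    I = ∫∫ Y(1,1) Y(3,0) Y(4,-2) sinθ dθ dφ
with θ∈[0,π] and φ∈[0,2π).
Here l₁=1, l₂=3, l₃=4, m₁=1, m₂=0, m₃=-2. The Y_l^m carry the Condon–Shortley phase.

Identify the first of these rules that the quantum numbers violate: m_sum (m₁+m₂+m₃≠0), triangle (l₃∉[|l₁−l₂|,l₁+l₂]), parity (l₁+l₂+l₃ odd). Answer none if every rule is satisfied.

m_sum

azimuthal sum: 1 + 0 − 2 = -1  ✗
2 ≤ 4 ≤ 4 (triangle on l)
L = 1 + 3 + 4 = 8 (even)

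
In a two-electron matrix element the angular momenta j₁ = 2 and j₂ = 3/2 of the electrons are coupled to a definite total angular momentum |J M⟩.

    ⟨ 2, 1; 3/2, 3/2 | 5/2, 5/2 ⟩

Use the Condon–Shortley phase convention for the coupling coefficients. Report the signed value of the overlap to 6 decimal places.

−√(3/7) ≈ -0.654654

triangle: 1!×3!×2!/7! = 12/5040
(j±m)!: 3!×1!×3!×0!×5!×0! = 4320
prefactor² = (2J+1)×Δ×N² = 432/7
  k=1: −1/(1!×0!×0!×2!×3!×0!) = -1/12
Σ = -1/12  ⇒  CG² = 432/7×(-1/12)² = 3/7
CG = −√(3/7) = -0.654654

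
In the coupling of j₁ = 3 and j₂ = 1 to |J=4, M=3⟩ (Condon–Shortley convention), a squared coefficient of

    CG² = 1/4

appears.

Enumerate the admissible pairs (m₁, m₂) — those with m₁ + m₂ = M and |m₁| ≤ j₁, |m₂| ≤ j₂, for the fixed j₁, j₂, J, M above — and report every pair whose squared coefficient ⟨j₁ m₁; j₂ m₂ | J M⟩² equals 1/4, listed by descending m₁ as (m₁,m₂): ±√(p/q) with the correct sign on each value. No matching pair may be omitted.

(3,0): +√(1/4)

Admissible pairs with m₁+m₂ = M = 3: (2,1), (3,0)
  (m₁,m₂)=(3,0): CG² = 1/4, CG = +√(1/4)   ← matches the target
  (m₁,m₂)=(2,1): CG² = 3/4, CG = +√(3/4)
Pairs with CG² = 1/4: (3,0): +√(1/4)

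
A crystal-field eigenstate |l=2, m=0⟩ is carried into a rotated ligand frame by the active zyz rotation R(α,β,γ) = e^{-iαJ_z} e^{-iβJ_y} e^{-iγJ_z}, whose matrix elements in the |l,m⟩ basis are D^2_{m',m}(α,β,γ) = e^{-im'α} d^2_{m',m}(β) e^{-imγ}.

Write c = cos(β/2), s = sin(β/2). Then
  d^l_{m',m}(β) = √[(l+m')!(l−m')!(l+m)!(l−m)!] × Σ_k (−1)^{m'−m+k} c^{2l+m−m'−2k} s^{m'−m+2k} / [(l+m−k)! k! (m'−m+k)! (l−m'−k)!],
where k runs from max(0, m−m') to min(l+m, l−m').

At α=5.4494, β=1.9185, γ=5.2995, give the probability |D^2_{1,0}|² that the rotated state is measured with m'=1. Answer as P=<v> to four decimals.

First d^2_{1,0}(β=1.9185), then the phase factors e^{-i(1)α} and e^{-i(0)γ}:
With c≡cos(β/2)=0.574134 and s≡sin(β/2)=0.818761, N=[6·1·2·2]^{1/2}=4.898979
k∈{0,1} keeps every argument non-negative
  k=0: (−1)^1·4.8990/(2)·0.5741^3·0.8188^1 = -0.379554
  k=1: (−1)^2·4.8990/(2)·0.5741^1·0.8188^3 = +0.771900
d^2_{1,0}(1.9185) = -0.379554 +0.771900 = +0.392346
|D^2_{1,0}|² = |d^2_{1,0}(β)|² = (+0.392346)² = 0.153935 (the z-rotation phases have unit modulus)

P=0.1539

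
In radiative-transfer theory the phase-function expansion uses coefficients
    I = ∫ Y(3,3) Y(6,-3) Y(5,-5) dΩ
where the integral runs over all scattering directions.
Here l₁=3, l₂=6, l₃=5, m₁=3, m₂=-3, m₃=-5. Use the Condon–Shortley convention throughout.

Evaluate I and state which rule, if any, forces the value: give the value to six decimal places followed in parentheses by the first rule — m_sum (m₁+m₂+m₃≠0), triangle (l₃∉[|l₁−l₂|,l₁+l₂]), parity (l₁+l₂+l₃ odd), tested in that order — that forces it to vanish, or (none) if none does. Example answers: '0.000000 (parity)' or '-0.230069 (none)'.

3 − 3 − 5 = -5 ≠ 0: azimuthal integral kills it; I = 0

0.000000 (m_sum)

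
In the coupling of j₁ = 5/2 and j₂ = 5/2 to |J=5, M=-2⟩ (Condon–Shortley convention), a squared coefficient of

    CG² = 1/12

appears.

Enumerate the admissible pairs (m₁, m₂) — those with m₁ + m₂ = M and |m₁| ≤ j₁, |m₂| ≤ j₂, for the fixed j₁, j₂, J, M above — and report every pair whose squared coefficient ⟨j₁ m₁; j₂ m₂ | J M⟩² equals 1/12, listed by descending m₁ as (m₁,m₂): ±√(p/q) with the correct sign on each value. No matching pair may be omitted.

Admissible pairs with m₁+m₂ = M = -2: (-5/2,1/2), (-3/2,-1/2), (-1/2,-3/2), (1/2,-5/2)
  (m₁,m₂)=(1/2,-5/2): CG² = 1/12, CG = +√(1/12)   ← matches the target
  (m₁,m₂)=(-1/2,-3/2): CG² = 5/12, CG = +√(5/12)
  (m₁,m₂)=(-3/2,-1/2): CG² = 5/12, CG = +√(5/12)
  (m₁,m₂)=(-5/2,1/2): CG² = 1/12, CG = +√(1/12)   ← matches the target
Pairs with CG² = 1/12: (1/2,-5/2): +√(1/12); (-5/2,1/2): +√(1/12)

(1/2,-5/2): +√(1/12); (-5/2,1/2): +√(1/12)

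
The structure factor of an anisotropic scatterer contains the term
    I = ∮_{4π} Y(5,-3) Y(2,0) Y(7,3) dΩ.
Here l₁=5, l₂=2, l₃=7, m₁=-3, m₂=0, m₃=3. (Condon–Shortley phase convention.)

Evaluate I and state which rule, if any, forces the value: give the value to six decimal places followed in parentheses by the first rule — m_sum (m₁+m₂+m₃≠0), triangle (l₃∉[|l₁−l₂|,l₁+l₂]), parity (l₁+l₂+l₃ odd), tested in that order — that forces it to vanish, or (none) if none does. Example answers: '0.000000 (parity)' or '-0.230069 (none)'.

m-sum 0 ✓  L=14 even ✓  3≤7≤7 ✓
Π(2lᵢ+1) = 11×5×15 = 825
triangle coeff Δ(5,2,7) = 1/15015
Σ_t [0,0]: t=0:+1/57600 = 1/57600
(3j)²=21/715 [(5 2 7; 0 0 0)], sign=-1
Σ_t [0,0]: t=0:+1/322560 = 1/322560
(3j)²=18/1001 [(5 2 7; -3 0 3)], sign=+1
⇒ 4πI² = 810/1859
I = (-1)√(810/1859/(4π)) = -0.18620781
No selection rule forces the value: the integral is nonzero (none).

-0.186208 (none)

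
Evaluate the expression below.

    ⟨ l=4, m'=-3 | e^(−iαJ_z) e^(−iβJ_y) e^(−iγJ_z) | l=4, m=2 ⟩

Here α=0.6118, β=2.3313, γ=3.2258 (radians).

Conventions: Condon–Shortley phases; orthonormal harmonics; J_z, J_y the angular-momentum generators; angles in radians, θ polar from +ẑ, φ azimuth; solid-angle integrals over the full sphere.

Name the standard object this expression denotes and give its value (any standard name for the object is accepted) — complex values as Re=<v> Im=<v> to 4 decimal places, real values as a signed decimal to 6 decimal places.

This is a Wigner D-matrix element — the rotation-matrix element ⟨l m'| R(α,β,γ) |l m⟩ in the angular-momentum basis.
D^4_{-3,2}(0.6118,2.3313,3.2258) = e^{-i·-3·0.6118}·d^4_{-3,2}(2.3313)·e^{-i·2·3.2258}. Compute d first:
With c≡cos(β/2)=0.394153 and s≡sin(β/2)=0.919045, N=[1·5040·720·2]^{1/2}=2693.993318
k: max(0,(2)−(-3))=5 … min(4+(2),4−(-3))=6
  k=5: (−1)^0·2693.9933/(240)·0.3942^3·0.9190^5 = +0.450675
  k=6: (−1)^1·2693.9933/(720)·0.3942^1·0.9190^7 = -0.816743
d^4_{-3,2}(2.3313) = +0.450675 -0.816743 = -0.366068
D = (-0.261527+0.965196i)·(-0.366068)·(+0.985852-0.167620i) = +0.035157-0.364376i

Wigner D-matrix element, Re=0.0352 Im=-0.3644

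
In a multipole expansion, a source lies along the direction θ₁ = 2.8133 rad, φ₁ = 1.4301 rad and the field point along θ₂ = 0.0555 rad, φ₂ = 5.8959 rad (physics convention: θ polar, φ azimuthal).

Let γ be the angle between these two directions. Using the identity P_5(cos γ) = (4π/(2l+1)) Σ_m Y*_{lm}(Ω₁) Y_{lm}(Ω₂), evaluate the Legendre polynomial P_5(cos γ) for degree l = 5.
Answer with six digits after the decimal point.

-0.367652

Expand P_5 via completeness: Σ_{m} conj(Y_{5,m}) at Ω₁ times Y_{5,m} at Ω₂ —
  term(m=-5) = -0.000000+0.000000i   from Y*(Ω₁)=+0.001046+0.001233i, Y(Ω₂)=-0.000000+0.000000i
  term(m=-4) = -0.000000-0.000000i   from Y*(Ω₁)=-0.012699+0.008011i, Y(Ω₂)=+0.000000+0.000014i
  term(m=-3) = +0.000026-0.000028i   from Y*(Ω₁)=-0.033559-0.074728i, Y(Ω₂)=+0.000187+0.000432i
  term(m=-2) = +0.002571+0.001382i   from Y*(Ω₁)=+0.270468-0.078182i, Y(Ω₂)=+0.007409+0.007250i
  term(m=-1) = -0.018842+0.074854i   from Y*(Ω₁)=+0.076985+0.543556i, Y(Ω₂)=+0.130191+0.053103i
  term(m=+0) = -0.289335-0.000000i   from Y*(Ω₁)=-0.316521-0.000000i, Y(Ω₂)=+0.914110+0.000000i
  term(m=+1) = -0.018842-0.074854i   from Y*(Ω₁)=-0.076985+0.543556i, Y(Ω₂)=-0.130191+0.053103i
  term(m=+2) = +0.002571-0.001382i   from Y*(Ω₁)=+0.270468+0.078182i, Y(Ω₂)=+0.007409-0.007250i
  term(m=+3) = +0.000026+0.000028i   from Y*(Ω₁)=+0.033559-0.074728i, Y(Ω₂)=-0.000187+0.000432i
  term(m=+4) = -0.000000+0.000000i   from Y*(Ω₁)=-0.012699-0.008011i, Y(Ω₂)=+0.000000-0.000014i
  term(m=+5) = -0.000000-0.000000i   from Y*(Ω₁)=-0.001046+0.001233i, Y(Ω₂)=+0.000000+0.000000i
Total Σ_m = -0.321825+0.000000i. Multiply by 1.142397: -0.367652+0.000000i. P_5(cos γ) = -0.367652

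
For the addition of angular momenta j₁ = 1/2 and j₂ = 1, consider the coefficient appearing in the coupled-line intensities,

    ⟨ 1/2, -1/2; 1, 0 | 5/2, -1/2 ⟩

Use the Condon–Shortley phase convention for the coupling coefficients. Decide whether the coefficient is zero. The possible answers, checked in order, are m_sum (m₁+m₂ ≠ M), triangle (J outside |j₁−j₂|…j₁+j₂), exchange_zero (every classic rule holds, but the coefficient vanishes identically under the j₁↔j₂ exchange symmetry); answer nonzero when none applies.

m-sum: m₁+m₂ = -1/2+0 = -1/2, M = -1/2  ✓
triangle: need |j₁−j₂| ≤ J ≤ j₁+j₂, i.e. J ∈ [1/2, 3/2]; J = 5/2 is outside ✗ ⇒ coefficient is 0

triangle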